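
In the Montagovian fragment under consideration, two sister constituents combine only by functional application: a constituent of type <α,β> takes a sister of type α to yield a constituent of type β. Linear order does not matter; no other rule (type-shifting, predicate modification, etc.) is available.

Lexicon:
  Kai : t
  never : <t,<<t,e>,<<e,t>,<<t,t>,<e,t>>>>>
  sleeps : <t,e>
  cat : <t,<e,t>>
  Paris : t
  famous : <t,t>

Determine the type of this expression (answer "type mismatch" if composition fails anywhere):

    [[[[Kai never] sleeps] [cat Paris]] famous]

<e,t>

[Kai never]: never is <t,<<t,e>,<<e,t>,<<t,t>,<e,t>>>>>, Kai is t; result <<t,e>,<<e,t>,<<t,t>,<e,t>>>>.
[[Kai never] sleeps]: [Kai never] is <<t,e>,<<e,t>,<<t,t>,<e,t>>>>, sleeps is <t,e>; result <<e,t>,<<t,t>,<e,t>>>.
[cat Paris]: cat is <t,<e,t>>, Paris is t; result <e,t>.
[[[Kai never] sleeps] [cat Paris]]: [[Kai never] sleeps] is <<e,t>,<<t,t>,<e,t>>>, [cat Paris] is <e,t>; result <<t,t>,<e,t>>.
[[[[Kai never] sleeps] [cat Paris]] famous]: [[[Kai never] sleeps] [cat Paris]] is <<t,t>,<e,t>>, famous is <t,t>; result <e,t>.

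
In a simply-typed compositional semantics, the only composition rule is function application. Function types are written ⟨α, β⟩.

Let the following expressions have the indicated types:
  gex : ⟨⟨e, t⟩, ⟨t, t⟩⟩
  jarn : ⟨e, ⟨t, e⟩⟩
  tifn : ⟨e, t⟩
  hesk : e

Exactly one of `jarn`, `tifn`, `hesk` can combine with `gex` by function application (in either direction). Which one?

tifn

jarn : ⟨e, ⟨t, e⟩⟩ — neither side's domain matches the other.
tifn — combines: gex : ⟨⟨e, t⟩, ⟨t, t⟩⟩ takes tifn : ⟨e, t⟩ as argument, giving ⟨t, t⟩.
hesk : e — neither side's domain matches the other.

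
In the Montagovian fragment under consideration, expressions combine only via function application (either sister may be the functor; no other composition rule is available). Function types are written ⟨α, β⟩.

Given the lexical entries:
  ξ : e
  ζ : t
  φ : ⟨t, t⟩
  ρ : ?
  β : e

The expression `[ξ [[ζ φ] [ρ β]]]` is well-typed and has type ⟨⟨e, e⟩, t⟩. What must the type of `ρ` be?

[ξ [[ζ φ] [ρ β]]] must have type ⟨⟨e, e⟩, t⟩. The sister ξ has type e; that is not a function onto ⟨⟨e, e⟩, t⟩, so [[ζ φ] [ρ β]] must be the functor, of type ⟨e, ⟨⟨e, e⟩, t⟩⟩.
[[ζ φ] [ρ β]] must have type ⟨e, ⟨⟨e, e⟩, t⟩⟩. The sister [ζ φ] has type t; that is not a function onto ⟨e, ⟨⟨e, e⟩, t⟩⟩, so [ρ β] must be the functor, of type ⟨t, ⟨e, ⟨⟨e, e⟩, t⟩⟩⟩.
[ρ β] must have type ⟨t, ⟨e, ⟨⟨e, e⟩, t⟩⟩⟩. The sister β has type e; that is not a function onto ⟨t, ⟨e, ⟨⟨e, e⟩, t⟩⟩⟩, so ρ must be the functor, of type ⟨e, ⟨t, ⟨e, ⟨⟨e, e⟩, t⟩⟩⟩⟩.

⟨e, ⟨t, ⟨e, ⟨⟨e, e⟩, t⟩⟩⟩⟩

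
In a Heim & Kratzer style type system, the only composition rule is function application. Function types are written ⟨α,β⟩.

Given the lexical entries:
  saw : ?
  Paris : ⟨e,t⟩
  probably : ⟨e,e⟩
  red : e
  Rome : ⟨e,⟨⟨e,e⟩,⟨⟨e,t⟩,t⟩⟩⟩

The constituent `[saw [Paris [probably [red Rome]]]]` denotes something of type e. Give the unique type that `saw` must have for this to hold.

⟨t,e⟩

For [saw [Paris [probably [red Rome]]]] to have type e with [Paris [probably [red Rome]]] of type t, saw must be the function: saw : ⟨t,e⟩.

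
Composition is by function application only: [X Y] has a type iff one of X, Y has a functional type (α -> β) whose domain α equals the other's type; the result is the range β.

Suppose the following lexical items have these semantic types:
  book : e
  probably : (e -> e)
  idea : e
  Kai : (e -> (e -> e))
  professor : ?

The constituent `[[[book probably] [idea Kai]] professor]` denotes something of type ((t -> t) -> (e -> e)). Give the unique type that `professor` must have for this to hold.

(e -> ((t -> t) -> (e -> e)))

For [[[book probably] [idea Kai]] professor] to have type ((t -> t) -> (e -> e)) with [[book probably] [idea Kai]] of type e, professor must be the function: professor : (e -> ((t -> t) -> (e -> e))).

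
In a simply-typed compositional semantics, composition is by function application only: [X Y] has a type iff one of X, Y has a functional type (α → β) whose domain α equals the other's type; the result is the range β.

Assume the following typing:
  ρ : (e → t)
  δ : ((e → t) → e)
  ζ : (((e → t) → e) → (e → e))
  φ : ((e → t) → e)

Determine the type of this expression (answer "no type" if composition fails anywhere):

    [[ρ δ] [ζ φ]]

e

[ρ δ] — δ of type ((e → t) → e) combines with ρ of type (e → t): type e.
[ζ φ] — ζ of type (((e → t) → e) → (e → e)) combines with φ of type ((e → t) → e): type (e → e).
[[ρ δ] [ζ φ]] — [ζ φ] of type (e → e) combines with [ρ δ] of type e: type e.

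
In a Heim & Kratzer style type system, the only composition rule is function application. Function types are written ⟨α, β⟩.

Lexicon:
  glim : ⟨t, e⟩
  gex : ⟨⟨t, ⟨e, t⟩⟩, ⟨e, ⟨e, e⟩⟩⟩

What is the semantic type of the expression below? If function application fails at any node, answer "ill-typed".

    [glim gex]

ill-typed

[glim gex]: ⟨t, e⟩ with ⟨⟨t, ⟨e, t⟩⟩, ⟨e, ⟨e, e⟩⟩⟩ — neither is a function whose domain matches the other; composition fails here.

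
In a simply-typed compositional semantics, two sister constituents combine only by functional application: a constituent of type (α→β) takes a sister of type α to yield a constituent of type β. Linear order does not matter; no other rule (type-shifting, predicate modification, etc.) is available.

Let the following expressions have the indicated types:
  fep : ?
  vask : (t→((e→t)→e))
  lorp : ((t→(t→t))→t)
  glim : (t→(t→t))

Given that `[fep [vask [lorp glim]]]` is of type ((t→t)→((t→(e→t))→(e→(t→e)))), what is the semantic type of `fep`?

(((e→t)→e)→((t→t)→((t→(e→t))→(e→(t→e)))))

[fep [vask [lorp glim]]] must have type ((t→t)→((t→(e→t))→(e→(t→e)))). The sister [vask [lorp glim]] has type ((e→t)→e); that is not a function onto ((t→t)→((t→(e→t))→(e→(t→e)))), so fep must be the functor, of type (((e→t)→e)→((t→t)→((t→(e→t))→(e→(t→e))))).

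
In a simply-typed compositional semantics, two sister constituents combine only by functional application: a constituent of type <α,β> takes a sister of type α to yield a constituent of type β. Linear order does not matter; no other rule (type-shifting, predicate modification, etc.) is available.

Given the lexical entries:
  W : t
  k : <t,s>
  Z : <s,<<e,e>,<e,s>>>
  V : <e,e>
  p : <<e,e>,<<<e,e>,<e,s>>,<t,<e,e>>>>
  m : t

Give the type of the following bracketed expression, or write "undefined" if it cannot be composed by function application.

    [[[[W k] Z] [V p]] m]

<e,e>

[W k]: <t,s> applied to t yields s.
[[W k] Z]: <s,<<e,e>,<e,s>>> applied to s yields <<e,e>,<e,s>>.
[V p]: <<e,e>,<<<e,e>,<e,s>>,<t,<e,e>>>> applied to <e,e> yields <<<e,e>,<e,s>>,<t,<e,e>>>.
[[[W k] Z] [V p]]: <<<e,e>,<e,s>>,<t,<e,e>>> applied to <<e,e>,<e,s>> yields <t,<e,e>>.
[[[[W k] Z] [V p]] m]: <t,<e,e>> applied to t yields <e,e>.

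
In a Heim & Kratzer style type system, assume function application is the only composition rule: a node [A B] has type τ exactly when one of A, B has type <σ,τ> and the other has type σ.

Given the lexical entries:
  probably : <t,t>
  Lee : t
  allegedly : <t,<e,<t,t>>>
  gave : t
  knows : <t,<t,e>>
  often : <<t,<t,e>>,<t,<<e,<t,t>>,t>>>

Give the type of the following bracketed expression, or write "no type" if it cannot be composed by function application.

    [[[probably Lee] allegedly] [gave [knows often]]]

[probably Lee]: <t,t> applied to t yields t.
[[probably Lee] allegedly]: <t,<e,<t,t>>> applied to t yields <e,<t,t>>.
[knows often]: <<t,<t,e>>,<t,<<e,<t,t>>,t>>> applied to <t,<t,e>> yields <t,<<e,<t,t>>,t>>.
[gave [knows often]]: <t,<<e,<t,t>>,t>> applied to t yields <<e,<t,t>>,t>.
[[[probably Lee] allegedly] [gave [knows often]]]: <<e,<t,t>>,t> applied to <e,<t,t>> yields t.

t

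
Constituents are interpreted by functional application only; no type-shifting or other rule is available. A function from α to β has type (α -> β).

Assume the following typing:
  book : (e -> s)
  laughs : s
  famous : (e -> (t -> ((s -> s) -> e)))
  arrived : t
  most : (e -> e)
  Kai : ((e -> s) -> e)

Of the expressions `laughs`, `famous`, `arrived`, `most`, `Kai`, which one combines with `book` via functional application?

laughs : s — book needs e; laughs needs nothing (atomic); neither fits.
famous : (e -> (t -> ((s -> s) -> e))) — book needs e; famous needs e; neither fits.
arrived : t — book needs e; arrived needs nothing (atomic); neither fits.
most : (e -> e) — book needs e; most needs e; neither fits.
Kai — combines: Kai : ((e -> s) -> e) takes book : (e -> s) as argument, giving e.

Kai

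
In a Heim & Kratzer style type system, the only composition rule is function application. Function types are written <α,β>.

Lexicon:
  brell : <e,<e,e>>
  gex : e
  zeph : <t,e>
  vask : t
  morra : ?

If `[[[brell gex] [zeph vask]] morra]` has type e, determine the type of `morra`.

<e,e>

For [[[brell gex] [zeph vask]] morra] to have type e with [[brell gex] [zeph vask]] of type e, morra must be the function: morra : <e,e>.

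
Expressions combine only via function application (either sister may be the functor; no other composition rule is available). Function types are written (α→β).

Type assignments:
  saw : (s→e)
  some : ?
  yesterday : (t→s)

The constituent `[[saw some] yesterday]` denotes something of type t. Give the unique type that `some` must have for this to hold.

At [[saw some] yesterday] (required: t): yesterday is (t→s), which is not a function with range t; hence [saw some] is the functor — type ((t→s)→t).
At [saw some] (required: ((t→s)→t)): saw is (s→e), which is not a function with range ((t→s)→t); hence some is the functor — type ((s→e)→((t→s)→t)).

((s→e)→((t→s)→t))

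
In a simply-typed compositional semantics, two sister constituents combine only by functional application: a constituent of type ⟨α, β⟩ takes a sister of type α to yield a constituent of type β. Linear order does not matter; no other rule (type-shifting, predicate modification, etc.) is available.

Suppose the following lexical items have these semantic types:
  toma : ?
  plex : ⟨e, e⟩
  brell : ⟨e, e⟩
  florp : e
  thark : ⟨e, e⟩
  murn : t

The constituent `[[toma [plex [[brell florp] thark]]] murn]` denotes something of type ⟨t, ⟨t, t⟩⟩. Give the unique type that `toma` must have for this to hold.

⟨e, ⟨t, ⟨t, ⟨t, t⟩⟩⟩⟩

For [[toma [plex [[brell florp] thark]]] murn] to have type ⟨t, ⟨t, t⟩⟩ with murn of type t, [toma [plex [[brell florp] thark]]] must be the function: [toma [plex [[brell florp] thark]]] : ⟨t, ⟨t, ⟨t, t⟩⟩⟩.
For [toma [plex [[brell florp] thark]]] to have type ⟨t, ⟨t, ⟨t, t⟩⟩⟩ with [plex [[brell florp] thark]] of type e, toma must be the function: toma : ⟨e, ⟨t, ⟨t, ⟨t, t⟩⟩⟩⟩.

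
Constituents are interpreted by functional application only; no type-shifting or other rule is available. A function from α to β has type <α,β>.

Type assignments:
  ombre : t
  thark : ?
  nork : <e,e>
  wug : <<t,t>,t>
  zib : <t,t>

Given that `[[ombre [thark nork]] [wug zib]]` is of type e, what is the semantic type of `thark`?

At [[ombre [thark nork]] [wug zib]] (required: e): [wug zib] is t, which is not a function with range e; hence [ombre [thark nork]] is the functor — type <t,e>.
At [ombre [thark nork]] (required: <t,e>): ombre is t, which is not a function with range <t,e>; hence [thark nork] is the functor — type <t,<t,e>>.
At [thark nork] (required: <t,<t,e>>): nork is <e,e>, which is not a function with range <t,<t,e>>; hence thark is the functor — type <<e,e>,<t,<t,e>>>.

<<e,e>,<t,<t,e>>>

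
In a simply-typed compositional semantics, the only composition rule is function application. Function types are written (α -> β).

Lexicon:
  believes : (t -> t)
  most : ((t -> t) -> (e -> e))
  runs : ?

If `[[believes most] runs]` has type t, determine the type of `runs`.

((e -> e) -> t)

[[believes most] runs] is required to be t. [believes most] : (e -> e) cannot yield t as functor, so runs : ((e -> e) -> t).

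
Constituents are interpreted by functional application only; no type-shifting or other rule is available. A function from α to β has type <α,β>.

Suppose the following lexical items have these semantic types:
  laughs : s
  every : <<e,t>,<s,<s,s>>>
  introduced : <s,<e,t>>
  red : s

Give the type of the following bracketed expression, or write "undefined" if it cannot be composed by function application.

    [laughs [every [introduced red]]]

[introduced red]: introduced is <s,<e,t>>, red is s; result <e,t>.
[every [introduced red]]: every is <<e,t>,<s,<s,s>>>, [introduced red] is <e,t>; result <s,<s,s>>.
[laughs [every [introduced red]]]: [every [introduced red]] is <s,<s,s>>, laughs is s; result <s,s>.

<s,s>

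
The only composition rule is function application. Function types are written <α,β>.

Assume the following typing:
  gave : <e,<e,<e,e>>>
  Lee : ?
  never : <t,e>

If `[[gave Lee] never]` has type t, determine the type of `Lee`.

<<e,<e,<e,e>>>,<<t,e>,t>>

[[gave Lee] never] is required to be t. never : <t,e> cannot yield t as functor, so [gave Lee] : <<t,e>,t>.
[gave Lee] is required to be <<t,e>,t>. gave : <e,<e,<e,e>>> cannot yield <<t,e>,t> as functor, so Lee : <<e,<e,<e,e>>>,<<t,e>,t>>.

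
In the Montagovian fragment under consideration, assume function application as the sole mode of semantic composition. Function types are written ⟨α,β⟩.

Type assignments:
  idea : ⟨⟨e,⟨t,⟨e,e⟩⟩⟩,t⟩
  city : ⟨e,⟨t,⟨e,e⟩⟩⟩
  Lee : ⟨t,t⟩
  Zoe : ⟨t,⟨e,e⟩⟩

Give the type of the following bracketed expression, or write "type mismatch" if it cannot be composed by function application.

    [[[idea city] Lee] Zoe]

⟨e,e⟩

At [idea city], idea : ⟨⟨e,⟨t,⟨e,e⟩⟩⟩,t⟩ takes city : ⟨e,⟨t,⟨e,e⟩⟩⟩, giving t.
At [[idea city] Lee], Lee : ⟨t,t⟩ takes [idea city] : t, giving t.
At [[[idea city] Lee] Zoe], Zoe : ⟨t,⟨e,e⟩⟩ takes [[idea city] Lee] : t, giving ⟨e,e⟩.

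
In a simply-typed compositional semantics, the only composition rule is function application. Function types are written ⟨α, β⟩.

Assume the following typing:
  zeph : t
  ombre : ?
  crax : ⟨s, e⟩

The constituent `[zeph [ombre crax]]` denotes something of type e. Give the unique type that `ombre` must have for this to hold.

⟨⟨s, e⟩, ⟨t, e⟩⟩

[zeph [ombre crax]] must have type e. The sister zeph has type t; that is not a function onto e, so [ombre crax] must be the functor, of type ⟨t, e⟩.
[ombre crax] must have type ⟨t, e⟩. The sister crax has type ⟨s, e⟩; that is not a function onto ⟨t, e⟩, so ombre must be the functor, of type ⟨⟨s, e⟩, ⟨t, e⟩⟩.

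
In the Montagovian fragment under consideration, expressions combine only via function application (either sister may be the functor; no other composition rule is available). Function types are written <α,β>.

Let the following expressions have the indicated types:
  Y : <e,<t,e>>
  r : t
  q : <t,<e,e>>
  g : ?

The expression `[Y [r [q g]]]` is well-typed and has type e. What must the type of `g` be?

For [Y [r [q g]]] to have type e with Y of type <e,<t,e>>, [r [q g]] must be the function: [r [q g]] : <<e,<t,e>>,e>.
For [r [q g]] to have type <<e,<t,e>>,e> with r of type t, [q g] must be the function: [q g] : <t,<<e,<t,e>>,e>>.
For [q g] to have type <t,<<e,<t,e>>,e>> with q of type <t,<e,e>>, g must be the function: g : <<t,<e,e>>,<t,<<e,<t,e>>,e>>>.

<<t,<e,e>>,<t,<<e,<t,e>>,e>>>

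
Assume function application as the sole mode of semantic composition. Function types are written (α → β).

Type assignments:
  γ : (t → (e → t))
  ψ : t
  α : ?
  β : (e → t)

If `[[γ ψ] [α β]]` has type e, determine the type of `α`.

((e → t) → ((e → t) → e))

At [[γ ψ] [α β]] (required: e): [γ ψ] is (e → t), which is not a function with range e; hence [α β] is the functor — type ((e → t) → e).
At [α β] (required: ((e → t) → e)): β is (e → t), which is not a function with range ((e → t) → e); hence α is the functor — type ((e → t) → ((e → t) → e)).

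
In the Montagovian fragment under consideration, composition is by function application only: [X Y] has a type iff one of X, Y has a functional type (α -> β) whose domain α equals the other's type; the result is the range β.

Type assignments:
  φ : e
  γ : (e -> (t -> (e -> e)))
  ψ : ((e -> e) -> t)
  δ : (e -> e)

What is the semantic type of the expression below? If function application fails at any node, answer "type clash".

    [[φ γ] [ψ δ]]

[φ γ]: γ is (e -> (t -> (e -> e))), φ is e; result (t -> (e -> e)).
[ψ δ]: ψ is ((e -> e) -> t), δ is (e -> e); result t.
[[φ γ] [ψ δ]]: [φ γ] is (t -> (e -> e)), [ψ δ] is t; result (e -> e).

(e -> e)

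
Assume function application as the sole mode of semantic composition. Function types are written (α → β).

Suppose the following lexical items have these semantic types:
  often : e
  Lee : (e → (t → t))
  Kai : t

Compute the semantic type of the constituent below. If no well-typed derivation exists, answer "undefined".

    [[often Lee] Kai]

[often Lee] — Lee of type (e → (t → t)) combines with often of type e: type (t → t).
[[often Lee] Kai] — [often Lee] of type (t → t) combines with Kai of type t: type t.

t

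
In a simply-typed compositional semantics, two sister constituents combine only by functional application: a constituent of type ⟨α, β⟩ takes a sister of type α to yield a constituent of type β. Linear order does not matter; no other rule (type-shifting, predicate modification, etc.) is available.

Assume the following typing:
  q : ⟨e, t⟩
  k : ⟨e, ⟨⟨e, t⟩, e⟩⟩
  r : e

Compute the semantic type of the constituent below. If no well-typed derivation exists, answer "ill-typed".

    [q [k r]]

[k r]: k is ⟨e, ⟨⟨e, t⟩, e⟩⟩, r is e; result ⟨⟨e, t⟩, e⟩.
[q [k r]]: [k r] is ⟨⟨e, t⟩, e⟩, q is ⟨e, t⟩; result e.

e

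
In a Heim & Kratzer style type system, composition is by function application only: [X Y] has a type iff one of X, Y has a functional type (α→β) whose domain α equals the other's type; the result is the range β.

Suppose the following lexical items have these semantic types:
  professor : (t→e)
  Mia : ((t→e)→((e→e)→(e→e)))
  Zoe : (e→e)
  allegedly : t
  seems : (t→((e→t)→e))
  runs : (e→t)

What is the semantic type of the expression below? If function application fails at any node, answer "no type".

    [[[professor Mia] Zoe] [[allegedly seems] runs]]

[professor Mia]: ((t→e)→((e→e)→(e→e))) applied to (t→e) yields ((e→e)→(e→e)).
[[professor Mia] Zoe]: ((e→e)→(e→e)) applied to (e→e) yields (e→e).
[allegedly seems]: (t→((e→t)→e)) applied to t yields ((e→t)→e).
[[allegedly seems] runs]: ((e→t)→e) applied to (e→t) yields e.
[[[professor Mia] Zoe] [[allegedly seems] runs]]: (e→e) applied to e yields e.

e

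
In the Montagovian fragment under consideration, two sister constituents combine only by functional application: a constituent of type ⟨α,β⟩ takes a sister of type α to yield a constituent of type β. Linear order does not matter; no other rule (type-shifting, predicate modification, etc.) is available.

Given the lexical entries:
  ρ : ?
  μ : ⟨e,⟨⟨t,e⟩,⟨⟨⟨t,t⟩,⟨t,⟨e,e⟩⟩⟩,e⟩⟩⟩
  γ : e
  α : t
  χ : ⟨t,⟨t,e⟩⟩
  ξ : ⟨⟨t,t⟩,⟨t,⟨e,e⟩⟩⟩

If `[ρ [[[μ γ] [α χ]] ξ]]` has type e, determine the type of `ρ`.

For [ρ [[[μ γ] [α χ]] ξ]] to have type e with [[[μ γ] [α χ]] ξ] of type e, ρ must be the function: ρ : ⟨e,e⟩.

⟨e,e⟩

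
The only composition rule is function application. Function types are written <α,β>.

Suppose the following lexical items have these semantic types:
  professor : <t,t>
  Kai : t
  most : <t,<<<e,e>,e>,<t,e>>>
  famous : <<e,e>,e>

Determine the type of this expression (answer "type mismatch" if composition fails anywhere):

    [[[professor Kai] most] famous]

<t,e>

[professor Kai]: functor professor : <t,t>, argument Kai : t; result t.
[[professor Kai] most]: functor most : <t,<<<e,e>,e>,<t,e>>>, argument [professor Kai] : t; result <<<e,e>,e>,<t,e>>.
[[[professor Kai] most] famous]: functor [[professor Kai] most] : <<<e,e>,e>,<t,e>>, argument famous : <<e,e>,e>; result <t,e>.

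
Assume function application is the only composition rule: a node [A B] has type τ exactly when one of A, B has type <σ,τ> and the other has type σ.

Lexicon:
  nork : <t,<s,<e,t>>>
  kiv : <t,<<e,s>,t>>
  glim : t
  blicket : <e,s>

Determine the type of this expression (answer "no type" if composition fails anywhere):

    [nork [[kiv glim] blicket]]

<s,<e,t>>

[kiv glim]: kiv is <t,<<e,s>,t>>, glim is t; result <<e,s>,t>.
[[kiv glim] blicket]: [kiv glim] is <<e,s>,t>, blicket is <e,s>; result t.
[nork [[kiv glim] blicket]]: nork is <t,<s,<e,t>>>, [[kiv glim] blicket] is t; result <s,<e,t>>.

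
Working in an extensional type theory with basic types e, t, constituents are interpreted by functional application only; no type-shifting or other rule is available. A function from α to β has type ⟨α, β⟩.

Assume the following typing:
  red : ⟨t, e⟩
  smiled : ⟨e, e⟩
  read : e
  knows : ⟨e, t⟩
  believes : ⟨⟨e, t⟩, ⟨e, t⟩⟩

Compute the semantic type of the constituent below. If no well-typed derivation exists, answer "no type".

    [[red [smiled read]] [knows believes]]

[smiled read] — smiled of type ⟨e, e⟩ combines with read of type e: type e.
[red [smiled read]]: ⟨t, e⟩ and e cannot combine by function application — type clash.

no type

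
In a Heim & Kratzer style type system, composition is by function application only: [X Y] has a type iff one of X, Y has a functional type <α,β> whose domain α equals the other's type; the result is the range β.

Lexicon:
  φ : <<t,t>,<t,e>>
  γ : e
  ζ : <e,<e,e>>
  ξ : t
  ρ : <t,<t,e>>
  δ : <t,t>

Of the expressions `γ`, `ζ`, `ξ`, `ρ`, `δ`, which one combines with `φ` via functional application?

γ : e — φ needs <t,t>; γ needs nothing (atomic); neither fits.
ζ : <e,<e,e>> — φ needs <t,t>; ζ needs e; neither fits.
ξ : t — φ needs <t,t>; ξ needs nothing (atomic); neither fits.
ρ : <t,<t,e>> — φ needs <t,t>; ρ needs t; neither fits.
δ — combines: φ : <<t,t>,<t,e>> takes δ : <t,t> as argument, giving <t,e>.

δ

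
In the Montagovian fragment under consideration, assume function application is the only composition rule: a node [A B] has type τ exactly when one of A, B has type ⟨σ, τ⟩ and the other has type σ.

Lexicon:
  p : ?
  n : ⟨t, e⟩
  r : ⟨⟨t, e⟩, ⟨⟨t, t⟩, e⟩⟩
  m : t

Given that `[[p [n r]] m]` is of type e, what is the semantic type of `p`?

⟨⟨⟨t, t⟩, e⟩, ⟨t, e⟩⟩

[[p [n r]] m] must have type e. The sister m has type t; that is not a function onto e, so [p [n r]] must be the functor, of type ⟨t, e⟩.
[p [n r]] must have type ⟨t, e⟩. The sister [n r] has type ⟨⟨t, t⟩, e⟩; that is not a function onto ⟨t, e⟩, so p must be the functor, of type ⟨⟨⟨t, t⟩, e⟩, ⟨t, e⟩⟩.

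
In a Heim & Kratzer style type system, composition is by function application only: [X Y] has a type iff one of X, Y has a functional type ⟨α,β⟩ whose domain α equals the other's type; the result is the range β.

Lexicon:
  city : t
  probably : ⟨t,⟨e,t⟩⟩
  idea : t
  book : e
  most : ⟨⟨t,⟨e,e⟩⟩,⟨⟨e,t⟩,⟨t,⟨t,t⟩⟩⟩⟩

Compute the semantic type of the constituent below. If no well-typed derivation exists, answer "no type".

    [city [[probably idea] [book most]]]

no type

[probably idea]: probably is ⟨t,⟨e,t⟩⟩, idea is t; result ⟨e,t⟩.
[book most]: e and ⟨⟨t,⟨e,e⟩⟩,⟨⟨e,t⟩,⟨t,⟨t,t⟩⟩⟩⟩ cannot combine by function application — type clash.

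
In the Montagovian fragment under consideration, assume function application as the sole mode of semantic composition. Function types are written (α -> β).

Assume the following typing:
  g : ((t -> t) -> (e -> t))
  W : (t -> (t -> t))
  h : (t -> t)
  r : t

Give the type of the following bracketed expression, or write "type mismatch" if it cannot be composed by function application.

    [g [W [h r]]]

At [h r], h : (t -> t) takes r : t, giving t.
At [W [h r]], W : (t -> (t -> t)) takes [h r] : t, giving (t -> t).
At [g [W [h r]]], g : ((t -> t) -> (e -> t)) takes [W [h r]] : (t -> t), giving (e -> t).

(e -> t)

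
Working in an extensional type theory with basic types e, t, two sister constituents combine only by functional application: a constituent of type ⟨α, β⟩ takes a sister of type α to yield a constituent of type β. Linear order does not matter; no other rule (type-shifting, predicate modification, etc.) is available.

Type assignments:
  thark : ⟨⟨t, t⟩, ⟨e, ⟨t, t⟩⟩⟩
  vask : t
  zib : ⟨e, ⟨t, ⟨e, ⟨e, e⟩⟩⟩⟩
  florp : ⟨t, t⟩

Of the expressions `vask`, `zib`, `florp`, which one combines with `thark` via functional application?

florp

vask : t — neither side's domain matches the other.
zib : ⟨e, ⟨t, ⟨e, ⟨e, e⟩⟩⟩⟩ — neither side's domain matches the other.
florp — combines: thark : ⟨⟨t, t⟩, ⟨e, ⟨t, t⟩⟩⟩ takes florp : ⟨t, t⟩ as argument, giving ⟨e, ⟨t, t⟩⟩.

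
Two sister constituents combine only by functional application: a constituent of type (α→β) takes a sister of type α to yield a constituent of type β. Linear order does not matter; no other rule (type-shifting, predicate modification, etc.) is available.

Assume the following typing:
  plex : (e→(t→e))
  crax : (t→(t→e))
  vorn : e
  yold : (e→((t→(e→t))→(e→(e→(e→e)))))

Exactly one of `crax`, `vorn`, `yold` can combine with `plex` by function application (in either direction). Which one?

crax : (t→(t→e)) — no; plex wants e, and crax wants t.
vorn — combines: plex : (e→(t→e)) takes vorn : e as argument, giving (t→e).
yold : (e→((t→(e→t))→(e→(e→(e→e))))) — no; plex wants e, and yold wants e.

vorn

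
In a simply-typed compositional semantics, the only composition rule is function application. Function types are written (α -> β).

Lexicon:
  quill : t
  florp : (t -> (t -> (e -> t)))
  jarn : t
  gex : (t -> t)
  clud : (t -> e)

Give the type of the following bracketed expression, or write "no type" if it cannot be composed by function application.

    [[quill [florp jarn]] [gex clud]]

no type

At [florp jarn], florp : (t -> (t -> (e -> t))) takes jarn : t, giving (t -> (e -> t)).
At [quill [florp jarn]], [florp jarn] : (t -> (e -> t)) takes quill : t, giving (e -> t).
[gex clud]: (t -> t) and (t -> e) cannot combine by function application — type clash.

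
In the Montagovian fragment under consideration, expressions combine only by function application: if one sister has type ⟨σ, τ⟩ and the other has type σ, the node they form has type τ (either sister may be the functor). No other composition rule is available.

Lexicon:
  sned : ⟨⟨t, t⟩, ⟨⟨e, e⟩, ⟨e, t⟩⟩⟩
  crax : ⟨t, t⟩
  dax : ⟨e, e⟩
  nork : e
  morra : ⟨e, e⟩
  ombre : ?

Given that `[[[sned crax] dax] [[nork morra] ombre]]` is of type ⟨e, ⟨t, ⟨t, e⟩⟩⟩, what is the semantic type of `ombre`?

[[[sned crax] dax] [[nork morra] ombre]] must have type ⟨e, ⟨t, ⟨t, e⟩⟩⟩. The sister [[sned crax] dax] has type ⟨e, t⟩; that is not a function onto ⟨e, ⟨t, ⟨t, e⟩⟩⟩, so [[nork morra] ombre] must be the functor, of type ⟨⟨e, t⟩, ⟨e, ⟨t, ⟨t, e⟩⟩⟩⟩.
[[nork morra] ombre] must have type ⟨⟨e, t⟩, ⟨e, ⟨t, ⟨t, e⟩⟩⟩⟩. The sister [nork morra] has type e; that is not a function onto ⟨⟨e, t⟩, ⟨e, ⟨t, ⟨t, e⟩⟩⟩⟩, so ombre must be the functor, of type ⟨e, ⟨⟨e, t⟩, ⟨e, ⟨t, ⟨t, e⟩⟩⟩⟩⟩.

⟨e, ⟨⟨e, t⟩, ⟨e, ⟨t, ⟨t, e⟩⟩⟩⟩⟩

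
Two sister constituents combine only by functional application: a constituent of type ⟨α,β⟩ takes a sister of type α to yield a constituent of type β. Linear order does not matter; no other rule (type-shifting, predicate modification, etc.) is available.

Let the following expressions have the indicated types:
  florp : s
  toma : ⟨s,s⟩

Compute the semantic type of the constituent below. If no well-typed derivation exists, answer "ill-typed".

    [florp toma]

s

[florp toma]: functor toma : ⟨s,s⟩, argument florp : s; result s.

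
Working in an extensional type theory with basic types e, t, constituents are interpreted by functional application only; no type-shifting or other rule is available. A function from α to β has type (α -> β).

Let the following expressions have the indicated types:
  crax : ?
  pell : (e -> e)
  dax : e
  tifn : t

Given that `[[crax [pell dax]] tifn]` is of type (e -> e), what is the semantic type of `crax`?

(e -> (t -> (e -> e)))

At [[crax [pell dax]] tifn] (required: (e -> e)): tifn is t, which is not a function with range (e -> e); hence [crax [pell dax]] is the functor — type (t -> (e -> e)).
At [crax [pell dax]] (required: (t -> (e -> e))): [pell dax] is e, which is not a function with range (t -> (e -> e)); hence crax is the functor — type (e -> (t -> (e -> e))).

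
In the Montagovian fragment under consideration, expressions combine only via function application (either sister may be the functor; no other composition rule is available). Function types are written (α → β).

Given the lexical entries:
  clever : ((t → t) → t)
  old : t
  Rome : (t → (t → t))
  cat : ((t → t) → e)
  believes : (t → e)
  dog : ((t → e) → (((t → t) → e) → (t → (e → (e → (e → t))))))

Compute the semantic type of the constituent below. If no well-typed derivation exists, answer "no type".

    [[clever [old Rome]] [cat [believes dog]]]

(e → (e → (e → t)))

[old Rome] — Rome of type (t → (t → t)) combines with old of type t: type (t → t).
[clever [old Rome]] — clever of type ((t → t) → t) combines with [old Rome] of type (t → t): type t.
[believes dog] — dog of type ((t → e) → (((t → t) → e) → (t → (e → (e → (e → t)))))) combines with believes of type (t → e): type (((t → t) → e) → (t → (e → (e → (e → t))))).
[cat [believes dog]] — [believes dog] of type (((t → t) → e) → (t → (e → (e → (e → t))))) combines with cat of type ((t → t) → e): type (t → (e → (e → (e → t)))).
[[clever [old Rome]] [cat [believes dog]]] — [cat [believes dog]] of type (t → (e → (e → (e → t)))) combines with [clever [old Rome]] of type t: type (e → (e → (e → t))).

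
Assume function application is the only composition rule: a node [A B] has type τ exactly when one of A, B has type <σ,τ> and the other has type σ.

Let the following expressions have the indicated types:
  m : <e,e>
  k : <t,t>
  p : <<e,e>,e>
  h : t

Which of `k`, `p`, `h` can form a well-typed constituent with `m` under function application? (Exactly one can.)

p

k : <t,t> — neither side's domain matches the other.
p — combines: p : <<e,e>,e> takes m : <e,e> as argument, giving e.
h : t — neither side's domain matches the other.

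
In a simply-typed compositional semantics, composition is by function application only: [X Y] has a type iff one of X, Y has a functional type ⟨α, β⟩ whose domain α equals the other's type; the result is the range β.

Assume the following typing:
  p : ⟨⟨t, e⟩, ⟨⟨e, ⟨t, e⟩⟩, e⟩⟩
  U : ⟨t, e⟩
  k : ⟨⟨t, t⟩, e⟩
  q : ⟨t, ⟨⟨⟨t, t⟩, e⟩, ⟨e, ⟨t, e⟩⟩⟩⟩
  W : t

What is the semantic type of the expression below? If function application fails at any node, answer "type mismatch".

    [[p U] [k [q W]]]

e

[p U]: functor p : ⟨⟨t, e⟩, ⟨⟨e, ⟨t, e⟩⟩, e⟩⟩, argument U : ⟨t, e⟩; result ⟨⟨e, ⟨t, e⟩⟩, e⟩.
[q W]: functor q : ⟨t, ⟨⟨⟨t, t⟩, e⟩, ⟨e, ⟨t, e⟩⟩⟩⟩, argument W : t; result ⟨⟨⟨t, t⟩, e⟩, ⟨e, ⟨t, e⟩⟩⟩.
[k [q W]]: functor [q W] : ⟨⟨⟨t, t⟩, e⟩, ⟨e, ⟨t, e⟩⟩⟩, argument k : ⟨⟨t, t⟩, e⟩; result ⟨e, ⟨t, e⟩⟩.
[[p U] [k [q W]]]: functor [p U] : ⟨⟨e, ⟨t, e⟩⟩, e⟩, argument [k [q W]] : ⟨e, ⟨t, e⟩⟩; result e.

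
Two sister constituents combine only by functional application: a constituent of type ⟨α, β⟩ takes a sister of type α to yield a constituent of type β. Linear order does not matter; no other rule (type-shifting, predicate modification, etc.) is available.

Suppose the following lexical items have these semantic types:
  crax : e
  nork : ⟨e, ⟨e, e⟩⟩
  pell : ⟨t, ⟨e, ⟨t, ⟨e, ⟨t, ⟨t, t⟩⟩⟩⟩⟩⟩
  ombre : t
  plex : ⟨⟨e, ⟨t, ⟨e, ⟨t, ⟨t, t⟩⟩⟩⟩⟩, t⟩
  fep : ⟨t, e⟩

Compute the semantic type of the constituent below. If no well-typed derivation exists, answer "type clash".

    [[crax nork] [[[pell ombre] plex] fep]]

[crax nork]: functor nork : ⟨e, ⟨e, e⟩⟩, argument crax : e; result ⟨e, e⟩.
[pell ombre]: functor pell : ⟨t, ⟨e, ⟨t, ⟨e, ⟨t, ⟨t, t⟩⟩⟩⟩⟩⟩, argument ombre : t; result ⟨e, ⟨t, ⟨e, ⟨t, ⟨t, t⟩⟩⟩⟩⟩.
[[pell ombre] plex]: functor plex : ⟨⟨e, ⟨t, ⟨e, ⟨t, ⟨t, t⟩⟩⟩⟩⟩, t⟩, argument [pell ombre] : ⟨e, ⟨t, ⟨e, ⟨t, ⟨t, t⟩⟩⟩⟩⟩; result t.
[[[pell ombre] plex] fep]: functor fep : ⟨t, e⟩, argument [[pell ombre] plex] : t; result e.
[[crax nork] [[[pell ombre] plex] fep]]: functor [crax nork] : ⟨e, e⟩, argument [[[pell ombre] plex] fep] : e; result e.

e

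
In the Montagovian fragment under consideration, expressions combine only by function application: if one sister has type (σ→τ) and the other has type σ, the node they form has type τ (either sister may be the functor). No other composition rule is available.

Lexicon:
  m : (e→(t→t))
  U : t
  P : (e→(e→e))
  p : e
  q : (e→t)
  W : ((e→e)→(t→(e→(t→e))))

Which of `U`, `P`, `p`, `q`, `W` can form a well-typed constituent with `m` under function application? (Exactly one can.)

U : t — neither side's domain matches the other.
P : (e→(e→e)) — neither side's domain matches the other.
p — combines: m : (e→(t→t)) takes p : e as argument, giving (t→t).
q : (e→t) — neither side's domain matches the other.
W : ((e→e)→(t→(e→(t→e)))) — neither side's domain matches the other.

p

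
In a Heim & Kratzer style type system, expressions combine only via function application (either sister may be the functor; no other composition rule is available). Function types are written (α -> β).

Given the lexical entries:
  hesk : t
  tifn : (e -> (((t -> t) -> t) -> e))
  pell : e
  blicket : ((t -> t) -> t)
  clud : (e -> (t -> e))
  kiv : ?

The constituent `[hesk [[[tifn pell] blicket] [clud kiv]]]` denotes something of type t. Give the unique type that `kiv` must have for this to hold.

((e -> (t -> e)) -> (e -> (t -> t)))

[hesk [[[tifn pell] blicket] [clud kiv]]] is required to be t. hesk : t cannot yield t as functor, so [[[tifn pell] blicket] [clud kiv]] : (t -> t).
[[[tifn pell] blicket] [clud kiv]] is required to be (t -> t). [[tifn pell] blicket] : e cannot yield (t -> t) as functor, so [clud kiv] : (e -> (t -> t)).
[clud kiv] is required to be (e -> (t -> t)). clud : (e -> (t -> e)) cannot yield (e -> (t -> t)) as functor, so kiv : ((e -> (t -> e)) -> (e -> (t -> t))).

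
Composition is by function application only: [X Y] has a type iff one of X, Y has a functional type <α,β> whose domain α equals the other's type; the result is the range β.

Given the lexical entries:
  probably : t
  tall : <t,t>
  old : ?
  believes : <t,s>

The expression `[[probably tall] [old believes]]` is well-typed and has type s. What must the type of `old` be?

<<t,s>,<t,s>>

[[probably tall] [old believes]] is required to be s. [probably tall] : t cannot yield s as functor, so [old believes] : <t,s>.
[old believes] is required to be <t,s>. believes : <t,s> cannot yield <t,s> as functor, so old : <<t,s>,<t,s>>.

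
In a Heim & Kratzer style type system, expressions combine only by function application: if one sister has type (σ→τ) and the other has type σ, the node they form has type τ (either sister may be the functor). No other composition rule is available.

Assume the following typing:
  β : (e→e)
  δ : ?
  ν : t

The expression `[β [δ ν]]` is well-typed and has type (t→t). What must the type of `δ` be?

(t→((e→e)→(t→t)))

At [β [δ ν]] (required: (t→t)): β is (e→e), which is not a function with range (t→t); hence [δ ν] is the functor — type ((e→e)→(t→t)).
At [δ ν] (required: ((e→e)→(t→t))): ν is t, which is not a function with range ((e→e)→(t→t)); hence δ is the functor — type (t→((e→e)→(t→t))).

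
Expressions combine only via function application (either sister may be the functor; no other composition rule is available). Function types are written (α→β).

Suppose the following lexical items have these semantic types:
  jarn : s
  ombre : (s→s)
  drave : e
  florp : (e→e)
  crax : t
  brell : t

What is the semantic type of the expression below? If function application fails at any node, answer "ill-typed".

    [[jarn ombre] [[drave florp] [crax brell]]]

ill-typed

[jarn ombre]: functor ombre : (s→s), argument jarn : s; result s.
[drave florp]: functor florp : (e→e), argument drave : e; result e.
At [crax brell]: neither t nor t can take the other as argument; the node is ill-typed.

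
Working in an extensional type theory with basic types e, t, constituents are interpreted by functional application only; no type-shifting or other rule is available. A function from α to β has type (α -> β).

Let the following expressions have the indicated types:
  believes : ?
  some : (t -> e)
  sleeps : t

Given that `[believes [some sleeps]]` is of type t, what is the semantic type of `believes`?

(e -> t)

[believes [some sleeps]] is required to be t. [some sleeps] : e cannot yield t as functor, so believes : (e -> t).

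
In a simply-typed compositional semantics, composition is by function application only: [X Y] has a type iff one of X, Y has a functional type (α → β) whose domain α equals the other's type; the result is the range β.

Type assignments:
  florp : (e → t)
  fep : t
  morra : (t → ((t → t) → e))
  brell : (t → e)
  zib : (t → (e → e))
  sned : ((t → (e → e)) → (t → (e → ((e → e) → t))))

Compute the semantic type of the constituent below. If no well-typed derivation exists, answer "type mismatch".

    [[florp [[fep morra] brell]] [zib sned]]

type mismatch

[fep morra] — morra of type (t → ((t → t) → e)) combines with fep of type t: type ((t → t) → e).
At [[fep morra] brell]: neither ((t → t) → e) nor (t → e) can take the other as argument; the node is ill-typed.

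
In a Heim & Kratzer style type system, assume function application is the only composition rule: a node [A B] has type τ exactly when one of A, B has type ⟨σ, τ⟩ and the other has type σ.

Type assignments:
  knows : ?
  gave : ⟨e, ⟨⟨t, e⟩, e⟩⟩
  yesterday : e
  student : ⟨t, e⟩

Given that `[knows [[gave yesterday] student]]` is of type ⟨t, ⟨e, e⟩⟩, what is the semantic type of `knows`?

[knows [[gave yesterday] student]] must have type ⟨t, ⟨e, e⟩⟩. The sister [[gave yesterday] student] has type e; that is not a function onto ⟨t, ⟨e, e⟩⟩, so knows must be the functor, of type ⟨e, ⟨t, ⟨e, e⟩⟩⟩.

⟨e, ⟨t, ⟨e, e⟩⟩⟩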